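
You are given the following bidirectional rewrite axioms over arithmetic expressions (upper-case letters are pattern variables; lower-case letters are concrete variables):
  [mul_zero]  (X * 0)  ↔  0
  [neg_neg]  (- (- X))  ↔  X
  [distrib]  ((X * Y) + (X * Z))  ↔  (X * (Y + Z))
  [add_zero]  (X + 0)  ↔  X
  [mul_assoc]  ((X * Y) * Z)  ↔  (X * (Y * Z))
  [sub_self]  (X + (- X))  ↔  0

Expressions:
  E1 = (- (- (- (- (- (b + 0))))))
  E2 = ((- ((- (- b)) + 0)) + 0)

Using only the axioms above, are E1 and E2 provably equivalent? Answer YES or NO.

YES

(1) (b + 0)  =[add_zero →]=  b    ⊢ (- (- (- (- (- b)))))
(2) (- (- (- b)))  =[neg_neg →]=  (- b)    ⊢ (- (- (- b)))
(3) (- (- b))  =[neg_neg →]=  b    ⊢ (- b)
(4) (- b)  =[add_zero ←]=  ((- b) + 0)
(5) b  =[add_zero ←]=  (b + 0)    ⊢ ((- (b + 0)) + 0)
(6) b  =[neg_neg ←]=  (- (- b))    ⊢ E2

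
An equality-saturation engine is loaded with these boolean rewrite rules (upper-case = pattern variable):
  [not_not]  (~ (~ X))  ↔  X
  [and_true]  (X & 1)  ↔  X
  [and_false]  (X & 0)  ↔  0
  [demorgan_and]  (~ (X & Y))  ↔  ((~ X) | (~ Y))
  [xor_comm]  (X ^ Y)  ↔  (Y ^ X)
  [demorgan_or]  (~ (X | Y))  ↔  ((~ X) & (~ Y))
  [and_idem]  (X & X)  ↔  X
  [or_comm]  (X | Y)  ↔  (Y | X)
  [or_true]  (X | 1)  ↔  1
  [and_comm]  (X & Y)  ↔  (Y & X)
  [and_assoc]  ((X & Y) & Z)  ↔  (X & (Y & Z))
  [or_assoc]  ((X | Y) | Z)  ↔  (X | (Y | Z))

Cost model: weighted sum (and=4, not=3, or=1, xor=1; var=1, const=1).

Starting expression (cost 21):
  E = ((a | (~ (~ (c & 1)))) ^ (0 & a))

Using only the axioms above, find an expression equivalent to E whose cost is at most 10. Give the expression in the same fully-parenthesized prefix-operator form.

(1) (c & 1)  =[and_true →]=  c    ⊢ ((a | (~ (~ c))) ^ (0 & a))
(2) (a | (~ (~ c)))  =[or_comm →]=  ((~ (~ c)) | a)    ⊢ (((~ (~ c)) | a) ^ (0 & a))
(3) (~ (~ c))  =[not_not →]=  c    ⊢ cost 10, within 10

((c | a) ^ (0 & a))   [cost 10]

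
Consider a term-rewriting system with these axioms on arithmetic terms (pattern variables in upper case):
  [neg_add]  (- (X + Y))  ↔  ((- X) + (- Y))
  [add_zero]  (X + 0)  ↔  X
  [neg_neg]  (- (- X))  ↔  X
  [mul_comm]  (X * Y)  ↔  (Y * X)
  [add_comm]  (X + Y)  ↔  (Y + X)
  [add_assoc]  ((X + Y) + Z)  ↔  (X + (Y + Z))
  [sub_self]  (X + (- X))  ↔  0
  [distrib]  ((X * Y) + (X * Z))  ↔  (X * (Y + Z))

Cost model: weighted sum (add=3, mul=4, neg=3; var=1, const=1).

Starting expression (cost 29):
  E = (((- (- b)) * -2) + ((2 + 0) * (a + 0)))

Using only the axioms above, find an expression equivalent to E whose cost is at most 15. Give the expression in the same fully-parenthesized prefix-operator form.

1. [neg_neg →] (- (- b))  →  b;  E = ((b * -2) + ((2 + 0) * (a + 0)))
2. [add_zero →] (a + 0)  →  a;  E = ((b * -2) + ((2 + 0) * a))
3. [add_zero →] (2 + 0)  →  2;  cost 15 ≤ 15, done

((b * -2) + (2 * a))   [cost 15]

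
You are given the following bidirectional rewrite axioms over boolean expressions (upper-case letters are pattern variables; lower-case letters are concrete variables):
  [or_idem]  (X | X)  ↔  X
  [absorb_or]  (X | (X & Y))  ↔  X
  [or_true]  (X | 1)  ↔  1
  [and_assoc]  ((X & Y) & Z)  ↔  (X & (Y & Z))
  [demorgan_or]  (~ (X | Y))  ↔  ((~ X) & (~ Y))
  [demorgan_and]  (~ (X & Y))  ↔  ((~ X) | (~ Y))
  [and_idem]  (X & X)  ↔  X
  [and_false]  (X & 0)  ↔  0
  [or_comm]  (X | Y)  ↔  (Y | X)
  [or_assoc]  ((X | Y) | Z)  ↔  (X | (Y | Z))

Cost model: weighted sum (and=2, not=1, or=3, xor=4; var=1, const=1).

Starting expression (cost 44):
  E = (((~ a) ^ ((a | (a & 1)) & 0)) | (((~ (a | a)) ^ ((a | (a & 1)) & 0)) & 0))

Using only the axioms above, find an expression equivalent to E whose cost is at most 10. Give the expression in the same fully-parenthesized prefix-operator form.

1. [or_idem →] (a | a)  →  a;  E = (((~ a) ^ ((a | (a & 1)) & 0)) | (((~ a) ^ ((a | (a & 1)) & 0)) & 0))
2. [absorb_or →] (((~ a) ^ ((a | (a & 1)) & 0)) | (((~ a) ^ ((a | (a & 1)) & 0)) & 0))  →  ((~ a) ^ ((a | (a & 1)) & 0))
3. [absorb_or →] (a | (a & 1))  →  a;  cost 10 ≤ 10, done

((~ a) ^ (a & 0))   [cost 10]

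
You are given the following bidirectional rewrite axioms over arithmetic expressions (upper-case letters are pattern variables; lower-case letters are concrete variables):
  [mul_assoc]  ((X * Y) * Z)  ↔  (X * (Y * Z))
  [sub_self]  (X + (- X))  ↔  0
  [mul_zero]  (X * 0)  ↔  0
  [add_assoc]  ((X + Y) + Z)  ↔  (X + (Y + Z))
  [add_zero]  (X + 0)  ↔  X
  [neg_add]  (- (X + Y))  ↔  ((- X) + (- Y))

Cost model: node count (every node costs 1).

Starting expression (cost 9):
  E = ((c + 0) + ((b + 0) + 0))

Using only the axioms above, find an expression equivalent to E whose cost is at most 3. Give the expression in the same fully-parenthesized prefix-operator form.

1. [add_zero →] (c + 0)  →  c;  E = (c + ((b + 0) + 0))
2. [add_zero →] (b + 0)  →  b;  E = (c + (b + 0))
3. [add_zero →] (b + 0)  →  b;  cost 3 ≤ 3, done

(c + b)   [cost 3]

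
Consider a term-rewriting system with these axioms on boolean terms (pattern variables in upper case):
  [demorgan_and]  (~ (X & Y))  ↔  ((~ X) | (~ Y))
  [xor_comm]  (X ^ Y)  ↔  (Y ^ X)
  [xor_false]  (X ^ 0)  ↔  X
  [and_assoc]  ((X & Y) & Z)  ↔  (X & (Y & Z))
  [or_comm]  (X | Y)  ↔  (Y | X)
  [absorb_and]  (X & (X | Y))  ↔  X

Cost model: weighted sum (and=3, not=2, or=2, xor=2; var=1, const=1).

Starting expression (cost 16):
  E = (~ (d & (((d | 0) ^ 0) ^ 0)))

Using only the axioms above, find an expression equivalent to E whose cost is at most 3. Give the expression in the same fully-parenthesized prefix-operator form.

(~ d)   [cost 3]

step 1: xor_false (→) rewrites ((d | 0) ^ 0) into (d | 0), now (~ (d & ((d | 0) ^ 0)))
step 2: xor_false (→) rewrites ((d | 0) ^ 0) into (d | 0), now (~ (d & (d | 0)))
step 3: absorb_and (→) rewrites (d & (d | 0)) into d, reaching cost 3 (bound 3)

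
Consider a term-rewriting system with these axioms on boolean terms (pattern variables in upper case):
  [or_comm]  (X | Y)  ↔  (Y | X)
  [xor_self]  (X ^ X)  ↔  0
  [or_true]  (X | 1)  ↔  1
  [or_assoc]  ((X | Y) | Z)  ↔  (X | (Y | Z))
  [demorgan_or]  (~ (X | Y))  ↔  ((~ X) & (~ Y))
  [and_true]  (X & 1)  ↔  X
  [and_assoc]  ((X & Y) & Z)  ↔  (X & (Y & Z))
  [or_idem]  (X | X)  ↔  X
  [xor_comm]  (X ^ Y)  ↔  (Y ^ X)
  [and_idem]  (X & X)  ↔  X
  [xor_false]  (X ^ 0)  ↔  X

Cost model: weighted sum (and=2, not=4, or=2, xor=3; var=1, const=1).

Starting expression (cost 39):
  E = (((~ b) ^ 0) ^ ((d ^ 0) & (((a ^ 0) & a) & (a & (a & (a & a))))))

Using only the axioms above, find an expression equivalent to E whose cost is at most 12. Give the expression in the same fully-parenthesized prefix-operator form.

((~ b) ^ (d & a))   [cost 12]

(1) (a & a)  =[and_idem →]=  a    ⊢ (((~ b) ^ 0) ^ ((d ^ 0) & (((a ^ 0) & a) & (a & (a & a)))))
(2) (a ^ 0)  =[xor_false →]=  a    ⊢ (((~ b) ^ 0) ^ ((d ^ 0) & ((a & a) & (a & (a & a)))))
(3) (a & a)  =[and_idem →]=  a    ⊢ (((~ b) ^ 0) ^ ((d ^ 0) & ((a & a) & (a & a))))
(4) ((~ b) ^ 0)  =[xor_false →]=  (~ b)    ⊢ ((~ b) ^ ((d ^ 0) & ((a & a) & (a & a))))
(5) (d ^ 0)  =[xor_false →]=  d    ⊢ ((~ b) ^ (d & ((a & a) & (a & a))))
(6) ((a & a) & (a & a))  =[and_idem →]=  (a & a)    ⊢ ((~ b) ^ (d & (a & a)))
(7) (a & a)  =[and_idem →]=  a    ⊢ cost 12, within 12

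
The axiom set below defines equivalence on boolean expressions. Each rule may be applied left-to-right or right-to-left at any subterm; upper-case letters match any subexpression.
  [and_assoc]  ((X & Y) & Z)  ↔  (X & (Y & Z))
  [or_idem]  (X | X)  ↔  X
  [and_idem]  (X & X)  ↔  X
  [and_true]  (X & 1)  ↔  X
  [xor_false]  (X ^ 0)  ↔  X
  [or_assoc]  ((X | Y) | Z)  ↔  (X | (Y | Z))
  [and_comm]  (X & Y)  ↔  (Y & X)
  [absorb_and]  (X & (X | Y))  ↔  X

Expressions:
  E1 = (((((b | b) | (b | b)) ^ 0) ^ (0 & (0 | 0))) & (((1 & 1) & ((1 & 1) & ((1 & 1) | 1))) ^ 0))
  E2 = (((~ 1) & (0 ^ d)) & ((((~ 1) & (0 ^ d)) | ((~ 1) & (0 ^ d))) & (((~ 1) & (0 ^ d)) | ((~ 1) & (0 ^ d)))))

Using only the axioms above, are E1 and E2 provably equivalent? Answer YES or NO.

NO

Every axiom is a valid identity, so a rewrite proof would force E1 and E2 to agree under every assignment.
At b=1, d=0: E1 = 1 but E2 = 0; they differ, so no derivation exists.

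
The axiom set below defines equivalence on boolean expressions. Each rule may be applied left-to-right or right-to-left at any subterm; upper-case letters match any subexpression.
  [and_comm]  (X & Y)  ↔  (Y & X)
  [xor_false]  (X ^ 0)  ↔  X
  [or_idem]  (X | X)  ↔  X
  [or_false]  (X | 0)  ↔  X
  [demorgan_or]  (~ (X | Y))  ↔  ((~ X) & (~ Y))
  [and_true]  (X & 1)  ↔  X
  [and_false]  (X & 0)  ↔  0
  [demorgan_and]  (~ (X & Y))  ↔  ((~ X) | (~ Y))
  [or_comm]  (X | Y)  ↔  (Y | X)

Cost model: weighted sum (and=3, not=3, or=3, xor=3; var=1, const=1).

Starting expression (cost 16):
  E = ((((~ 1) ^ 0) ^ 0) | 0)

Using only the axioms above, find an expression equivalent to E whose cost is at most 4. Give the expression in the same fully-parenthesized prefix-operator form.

(1) (((~ 1) ^ 0) ^ 0)  =[xor_false →]=  ((~ 1) ^ 0)    ⊢ (((~ 1) ^ 0) | 0)
(2) ((~ 1) ^ 0)  =[xor_false →]=  (~ 1)    ⊢ ((~ 1) | 0)
(3) ((~ 1) | 0)  =[or_false →]=  (~ 1)    ⊢ cost 4, within 4

(~ 1)   [cost 4]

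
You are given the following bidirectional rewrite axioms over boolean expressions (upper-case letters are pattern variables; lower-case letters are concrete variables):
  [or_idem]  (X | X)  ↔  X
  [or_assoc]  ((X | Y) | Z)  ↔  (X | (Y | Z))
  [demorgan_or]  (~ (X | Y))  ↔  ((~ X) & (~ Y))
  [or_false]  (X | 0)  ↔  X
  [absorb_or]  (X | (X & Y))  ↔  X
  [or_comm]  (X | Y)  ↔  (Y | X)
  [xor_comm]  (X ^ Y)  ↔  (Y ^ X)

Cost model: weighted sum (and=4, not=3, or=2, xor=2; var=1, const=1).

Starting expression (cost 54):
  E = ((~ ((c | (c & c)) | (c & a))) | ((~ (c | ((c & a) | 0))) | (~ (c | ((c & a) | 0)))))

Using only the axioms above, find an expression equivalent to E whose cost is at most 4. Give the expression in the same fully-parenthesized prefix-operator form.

(~ c)   [cost 4]

1. [or_idem →] ((~ (c | ((c & a) | 0))) | (~ (c | ((c & a) | 0))))  →  (~ (c | ((c & a) | 0)));  E = ((~ ((c | (c & c)) | (c & a))) | (~ (c | ((c & a) | 0))))
2. [absorb_or →] (c | (c & c))  →  c;  E = ((~ (c | (c & a))) | (~ (c | ((c & a) | 0))))
3. [or_false →] ((c & a) | 0)  →  (c & a);  E = ((~ (c | (c & a))) | (~ (c | (c & a))))
4. [or_idem →] ((~ (c | (c & a))) | (~ (c | (c & a))))  →  (~ (c | (c & a)))
5. [absorb_or →] (c | (c & a))  →  c;  cost 4 ≤ 4, done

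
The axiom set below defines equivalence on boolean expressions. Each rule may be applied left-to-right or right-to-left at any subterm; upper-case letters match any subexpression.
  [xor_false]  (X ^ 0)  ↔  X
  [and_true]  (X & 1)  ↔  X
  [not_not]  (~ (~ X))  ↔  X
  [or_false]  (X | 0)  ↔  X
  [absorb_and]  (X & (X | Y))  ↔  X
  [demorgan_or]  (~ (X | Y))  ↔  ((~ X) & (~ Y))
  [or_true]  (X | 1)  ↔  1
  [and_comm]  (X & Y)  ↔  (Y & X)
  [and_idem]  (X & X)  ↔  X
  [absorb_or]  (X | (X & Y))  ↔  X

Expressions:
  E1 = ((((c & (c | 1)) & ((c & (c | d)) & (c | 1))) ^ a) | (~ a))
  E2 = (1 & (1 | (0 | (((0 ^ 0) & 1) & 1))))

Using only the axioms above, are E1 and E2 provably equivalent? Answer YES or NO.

The axioms are sound identities: if E1 ↔* E2 then E1 and E2 evaluate identically under any assignment.
Under a=1, c=1, d=0: E1 evaluates to 0, E2 to 1. Distinct ⇒ no rewrite sequence connects them.

NO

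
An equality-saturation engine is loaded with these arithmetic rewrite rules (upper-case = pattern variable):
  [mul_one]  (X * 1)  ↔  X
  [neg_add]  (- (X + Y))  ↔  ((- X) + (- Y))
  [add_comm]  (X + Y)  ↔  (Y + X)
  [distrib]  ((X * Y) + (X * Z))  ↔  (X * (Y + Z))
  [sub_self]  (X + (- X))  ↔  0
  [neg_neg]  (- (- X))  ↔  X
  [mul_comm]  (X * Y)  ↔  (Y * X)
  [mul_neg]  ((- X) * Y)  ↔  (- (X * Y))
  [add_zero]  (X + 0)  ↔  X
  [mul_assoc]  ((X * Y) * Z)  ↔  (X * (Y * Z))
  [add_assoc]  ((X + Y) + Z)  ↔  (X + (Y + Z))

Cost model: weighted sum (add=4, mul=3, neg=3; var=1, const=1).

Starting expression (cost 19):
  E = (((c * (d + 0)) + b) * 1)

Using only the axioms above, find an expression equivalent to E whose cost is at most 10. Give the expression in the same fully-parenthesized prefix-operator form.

((d * c) + b)   [cost 10]

step 1: mul_comm (→) rewrites (c * (d + 0)) into ((d + 0) * c), now ((((d + 0) * c) + b) * 1)
step 2: add_zero (→) rewrites (d + 0) into d, now (((d * c) + b) * 1)
step 3: mul_one (→) rewrites (((d * c) + b) * 1) into ((d * c) + b), reaching cost 10 (bound 10)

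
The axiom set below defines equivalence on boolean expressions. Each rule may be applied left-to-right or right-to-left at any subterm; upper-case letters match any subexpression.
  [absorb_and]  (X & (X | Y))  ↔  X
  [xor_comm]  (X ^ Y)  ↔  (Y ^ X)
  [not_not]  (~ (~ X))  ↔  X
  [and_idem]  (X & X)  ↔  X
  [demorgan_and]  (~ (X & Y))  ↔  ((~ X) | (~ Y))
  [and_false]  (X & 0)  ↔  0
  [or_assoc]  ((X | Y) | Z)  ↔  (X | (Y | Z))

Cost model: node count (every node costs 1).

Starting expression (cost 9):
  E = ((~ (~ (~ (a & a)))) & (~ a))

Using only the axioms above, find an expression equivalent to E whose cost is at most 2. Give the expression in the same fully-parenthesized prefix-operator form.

(~ a)   [cost 2]

1. [and_idem →] (a & a)  →  a;  E = ((~ (~ (~ a))) & (~ a))
2. [not_not →] (~ (~ (~ a)))  →  (~ a);  E = ((~ a) & (~ a))
3. [and_idem →] ((~ a) & (~ a))  →  (~ a);  cost 2 ≤ 2, done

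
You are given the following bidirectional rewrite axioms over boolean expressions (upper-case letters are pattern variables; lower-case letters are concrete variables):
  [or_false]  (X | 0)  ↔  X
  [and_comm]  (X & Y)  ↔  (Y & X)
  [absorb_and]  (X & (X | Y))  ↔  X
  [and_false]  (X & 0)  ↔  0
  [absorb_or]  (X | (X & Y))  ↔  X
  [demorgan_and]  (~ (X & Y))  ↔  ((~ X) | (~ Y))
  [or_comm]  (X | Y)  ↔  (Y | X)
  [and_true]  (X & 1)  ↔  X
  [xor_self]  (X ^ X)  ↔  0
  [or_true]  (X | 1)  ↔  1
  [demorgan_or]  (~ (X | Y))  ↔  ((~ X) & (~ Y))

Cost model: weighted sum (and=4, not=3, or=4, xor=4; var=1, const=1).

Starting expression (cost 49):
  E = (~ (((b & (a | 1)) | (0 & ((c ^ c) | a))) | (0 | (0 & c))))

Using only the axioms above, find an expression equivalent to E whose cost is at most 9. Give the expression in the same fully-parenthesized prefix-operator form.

(~ (b | 0))   [cost 9]

1. [xor_self →] (c ^ c)  →  0;  E = (~ (((b & (a | 1)) | (0 & (0 | a))) | (0 | (0 & c))))
2. [absorb_or →] (0 | (0 & c))  →  0;  E = (~ (((b & (a | 1)) | (0 & (0 | a))) | 0))
3. [absorb_and →] (0 & (0 | a))  →  0;  E = (~ (((b & (a | 1)) | 0) | 0))
4. [or_true →] (a | 1)  →  1;  E = (~ (((b & 1) | 0) | 0))
5. [or_false →] (((b & 1) | 0) | 0)  →  ((b & 1) | 0);  E = (~ ((b & 1) | 0))
6. [and_true →] (b & 1)  →  b;  cost 9 ≤ 9, done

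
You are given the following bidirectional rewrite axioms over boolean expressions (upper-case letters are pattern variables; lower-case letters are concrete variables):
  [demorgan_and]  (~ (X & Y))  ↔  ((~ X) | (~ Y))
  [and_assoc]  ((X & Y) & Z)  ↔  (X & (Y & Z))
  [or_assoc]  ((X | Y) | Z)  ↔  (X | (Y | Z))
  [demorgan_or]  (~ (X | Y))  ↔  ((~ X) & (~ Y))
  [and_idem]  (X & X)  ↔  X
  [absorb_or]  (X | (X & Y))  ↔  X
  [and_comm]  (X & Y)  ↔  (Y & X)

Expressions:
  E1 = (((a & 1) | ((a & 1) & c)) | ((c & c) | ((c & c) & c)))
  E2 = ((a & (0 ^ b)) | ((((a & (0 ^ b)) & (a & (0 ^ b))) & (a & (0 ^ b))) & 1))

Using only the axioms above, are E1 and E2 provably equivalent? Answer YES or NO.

The axioms are sound identities: if E1 ↔* E2 then E1 and E2 evaluate identically under any assignment.
Under a=0, b=0, c=1: E1 evaluates to 1, E2 to 0. Distinct ⇒ no rewrite sequence connects them.

NO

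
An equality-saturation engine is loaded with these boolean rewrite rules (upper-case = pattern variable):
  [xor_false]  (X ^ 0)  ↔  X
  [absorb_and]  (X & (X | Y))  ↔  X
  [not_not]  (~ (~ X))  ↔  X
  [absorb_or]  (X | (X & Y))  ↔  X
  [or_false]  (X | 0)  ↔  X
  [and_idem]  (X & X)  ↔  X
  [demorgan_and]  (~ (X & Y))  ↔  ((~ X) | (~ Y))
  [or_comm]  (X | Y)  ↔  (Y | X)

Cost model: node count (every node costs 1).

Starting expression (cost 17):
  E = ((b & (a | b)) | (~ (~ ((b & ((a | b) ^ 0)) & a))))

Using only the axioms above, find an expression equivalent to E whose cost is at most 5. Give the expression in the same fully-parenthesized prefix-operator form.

(b & (a | b))   [cost 5]

step 1: not_not (→) rewrites (~ (~ ((b & ((a | b) ^ 0)) & a))) into ((b & ((a | b) ^ 0)) & a), now ((b & (a | b)) | ((b & ((a | b) ^ 0)) & a))
step 2: xor_false (→) rewrites ((a | b) ^ 0) into (a | b), now ((b & (a | b)) | ((b & (a | b)) & a))
step 3: absorb_or (→) rewrites ((b & (a | b)) | ((b & (a | b)) & a)) into (b & (a | b)), reaching cost 5 (bound 5)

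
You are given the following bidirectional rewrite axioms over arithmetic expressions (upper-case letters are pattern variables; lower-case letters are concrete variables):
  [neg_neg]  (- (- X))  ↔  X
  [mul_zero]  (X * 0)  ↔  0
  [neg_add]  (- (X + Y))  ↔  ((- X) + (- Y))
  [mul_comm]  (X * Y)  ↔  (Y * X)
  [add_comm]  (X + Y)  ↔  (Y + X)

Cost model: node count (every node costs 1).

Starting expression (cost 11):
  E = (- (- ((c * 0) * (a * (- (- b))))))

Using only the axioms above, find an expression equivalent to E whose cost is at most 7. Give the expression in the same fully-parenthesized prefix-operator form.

((0 * c) * (a * b))   [cost 7]

step 1: mul_comm (→) rewrites (c * 0) into (0 * c), now (- (- ((0 * c) * (a * (- (- b))))))
step 2: neg_neg (→) rewrites (- (- b)) into b, now (- (- ((0 * c) * (a * b))))
step 3: neg_neg (→) rewrites (- (- ((0 * c) * (a * b)))) into ((0 * c) * (a * b)), reaching cost 7 (bound 7)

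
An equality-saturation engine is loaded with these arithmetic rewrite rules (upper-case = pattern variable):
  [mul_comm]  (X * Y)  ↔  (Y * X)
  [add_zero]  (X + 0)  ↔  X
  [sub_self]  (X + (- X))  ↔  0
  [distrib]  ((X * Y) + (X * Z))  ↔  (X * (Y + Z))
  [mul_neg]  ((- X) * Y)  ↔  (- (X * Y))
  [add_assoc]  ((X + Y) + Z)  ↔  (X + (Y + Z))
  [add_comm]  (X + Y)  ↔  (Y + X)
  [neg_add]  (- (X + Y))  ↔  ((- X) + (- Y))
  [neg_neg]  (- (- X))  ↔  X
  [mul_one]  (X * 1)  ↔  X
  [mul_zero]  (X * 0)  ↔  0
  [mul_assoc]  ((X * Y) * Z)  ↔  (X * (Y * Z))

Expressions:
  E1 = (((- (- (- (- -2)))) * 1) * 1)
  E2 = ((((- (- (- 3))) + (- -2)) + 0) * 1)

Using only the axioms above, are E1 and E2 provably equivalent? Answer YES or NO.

NO

Every axiom is a valid identity, so a rewrite proof would force E1 and E2 to agree under every assignment.
At the empty assignment (no variables occur): E1 = -2 but E2 = -1; they differ, so no derivation exists.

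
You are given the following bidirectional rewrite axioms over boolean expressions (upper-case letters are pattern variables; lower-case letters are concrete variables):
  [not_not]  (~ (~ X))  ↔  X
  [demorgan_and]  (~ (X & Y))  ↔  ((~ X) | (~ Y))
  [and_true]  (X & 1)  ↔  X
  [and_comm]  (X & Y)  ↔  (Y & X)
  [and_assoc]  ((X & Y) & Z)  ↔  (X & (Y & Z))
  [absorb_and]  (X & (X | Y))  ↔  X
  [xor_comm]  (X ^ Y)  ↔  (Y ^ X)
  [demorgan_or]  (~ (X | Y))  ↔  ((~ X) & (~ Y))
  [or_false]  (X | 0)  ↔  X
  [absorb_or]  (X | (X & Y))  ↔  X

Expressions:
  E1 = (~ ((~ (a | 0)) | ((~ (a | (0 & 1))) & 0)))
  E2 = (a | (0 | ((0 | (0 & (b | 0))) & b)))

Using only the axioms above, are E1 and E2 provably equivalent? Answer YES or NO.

YES

(1) (0 & 1)  =[and_true →]=  0    ⊢ (~ ((~ (a | 0)) | ((~ (a | 0)) & 0)))
(2) ((~ (a | 0)) | ((~ (a | 0)) & 0))  =[absorb_or →]=  (~ (a | 0))    ⊢ (~ (~ (a | 0)))
(3) (~ (~ (a | 0)))  =[not_not →]=  (a | 0)
(4) 0  =[absorb_or ←]=  (0 | (0 & b))    ⊢ (a | (0 | (0 & b)))
(5) 0  =[absorb_or ←]=  (0 | (0 & b))    ⊢ (a | (0 | ((0 | (0 & b)) & b)))
(6) b  =[or_false ←]=  (b | 0)    ⊢ E2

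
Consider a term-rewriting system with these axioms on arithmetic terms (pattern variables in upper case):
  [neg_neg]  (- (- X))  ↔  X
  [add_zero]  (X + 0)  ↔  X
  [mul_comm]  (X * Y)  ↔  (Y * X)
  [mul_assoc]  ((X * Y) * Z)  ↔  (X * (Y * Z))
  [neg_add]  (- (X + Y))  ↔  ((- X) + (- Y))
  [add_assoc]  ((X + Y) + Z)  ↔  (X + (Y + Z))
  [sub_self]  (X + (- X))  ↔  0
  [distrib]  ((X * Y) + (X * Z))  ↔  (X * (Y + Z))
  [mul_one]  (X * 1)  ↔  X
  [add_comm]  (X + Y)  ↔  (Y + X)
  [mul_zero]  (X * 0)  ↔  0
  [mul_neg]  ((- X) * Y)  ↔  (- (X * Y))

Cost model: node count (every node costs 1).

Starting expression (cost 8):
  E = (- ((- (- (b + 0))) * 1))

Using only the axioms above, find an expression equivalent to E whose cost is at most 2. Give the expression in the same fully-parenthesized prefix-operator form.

step 1: mul_one (→) rewrites ((- (- (b + 0))) * 1) into (- (- (b + 0))), now (- (- (- (b + 0))))
step 2: add_zero (→) rewrites (b + 0) into b, now (- (- (- b)))
step 3: neg_neg (→) rewrites (- (- (- b))) into (- b), reaching cost 2 (bound 2)

(- b)   [cost 2]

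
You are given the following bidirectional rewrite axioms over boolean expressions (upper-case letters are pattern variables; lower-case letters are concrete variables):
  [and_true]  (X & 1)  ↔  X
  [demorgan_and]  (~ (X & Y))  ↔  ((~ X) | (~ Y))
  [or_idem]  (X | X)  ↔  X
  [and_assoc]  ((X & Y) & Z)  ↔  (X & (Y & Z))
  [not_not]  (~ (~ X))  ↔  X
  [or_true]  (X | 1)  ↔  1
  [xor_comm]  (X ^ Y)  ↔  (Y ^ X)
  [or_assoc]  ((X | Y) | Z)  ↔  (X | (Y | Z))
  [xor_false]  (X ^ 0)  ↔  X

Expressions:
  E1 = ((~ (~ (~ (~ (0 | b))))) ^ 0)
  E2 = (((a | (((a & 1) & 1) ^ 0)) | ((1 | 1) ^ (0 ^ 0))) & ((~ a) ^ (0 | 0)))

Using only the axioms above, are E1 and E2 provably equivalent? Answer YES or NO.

The axioms are sound identities: if E1 ↔* E2 then E1 and E2 evaluate identically under any assignment.
Under a=0, b=0: E1 evaluates to 0, E2 to 1. Distinct ⇒ no rewrite sequence connects them.

NO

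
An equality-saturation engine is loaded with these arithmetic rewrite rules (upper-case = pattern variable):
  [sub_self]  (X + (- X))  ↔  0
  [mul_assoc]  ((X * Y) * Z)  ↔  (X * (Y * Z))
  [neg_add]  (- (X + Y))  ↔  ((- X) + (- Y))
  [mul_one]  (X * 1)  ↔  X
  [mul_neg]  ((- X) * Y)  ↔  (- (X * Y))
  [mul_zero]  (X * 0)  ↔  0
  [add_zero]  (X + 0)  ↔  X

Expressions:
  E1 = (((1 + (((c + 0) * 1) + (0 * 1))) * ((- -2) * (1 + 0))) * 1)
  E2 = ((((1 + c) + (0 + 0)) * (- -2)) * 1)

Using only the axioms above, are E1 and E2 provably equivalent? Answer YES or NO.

YES

1. [mul_one →] ((c + 0) * 1)  →  (c + 0);  E1 = (((1 + ((c + 0) + (0 * 1))) * ((- -2) * (1 + 0))) * 1)
2. [mul_one →] (((1 + ((c + 0) + (0 * 1))) * ((- -2) * (1 + 0))) * 1)  →  ((1 + ((c + 0) + (0 * 1))) * ((- -2) * (1 + 0)))
3. [add_zero →] (1 + 0)  →  1;  E1 = ((1 + ((c + 0) + (0 * 1))) * ((- -2) * 1))
4. [mul_one →] (0 * 1)  →  0;  E1 = ((1 + ((c + 0) + 0)) * ((- -2) * 1))
5. [mul_one →] ((- -2) * 1)  →  (- -2);  E1 = ((1 + ((c + 0) + 0)) * (- -2))
6. [add_zero →] (c + 0)  →  c;  E1 = ((1 + (c + 0)) * (- -2))
7. [add_zero →] (c + 0)  →  c;  E1 = ((1 + c) * (- -2))
8. [add_zero ←] (1 + c)  →  ((1 + c) + 0);  E1 = (((1 + c) + 0) * (- -2))
9. [mul_one ←] (((1 + c) + 0) * (- -2))  →  ((((1 + c) + 0) * (- -2)) * 1)
10. [add_zero ←] 0  →  (0 + 0);  this is E2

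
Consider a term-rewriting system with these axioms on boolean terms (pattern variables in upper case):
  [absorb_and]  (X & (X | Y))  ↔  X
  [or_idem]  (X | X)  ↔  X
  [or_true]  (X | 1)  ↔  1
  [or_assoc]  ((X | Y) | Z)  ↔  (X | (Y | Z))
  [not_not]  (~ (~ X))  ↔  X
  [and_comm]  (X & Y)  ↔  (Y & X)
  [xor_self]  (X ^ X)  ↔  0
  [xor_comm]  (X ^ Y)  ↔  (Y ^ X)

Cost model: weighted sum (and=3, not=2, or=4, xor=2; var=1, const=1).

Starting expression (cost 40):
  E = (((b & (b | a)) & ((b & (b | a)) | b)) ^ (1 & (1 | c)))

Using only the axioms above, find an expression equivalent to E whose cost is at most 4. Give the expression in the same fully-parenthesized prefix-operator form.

(b ^ 1)   [cost 4]

step 1: absorb_and (→) rewrites ((b & (b | a)) & ((b & (b | a)) | b)) into (b & (b | a)), now ((b & (b | a)) ^ (1 & (1 | c)))
step 2: absorb_and (→) rewrites (1 & (1 | c)) into 1, now ((b & (b | a)) ^ 1)
step 3: absorb_and (→) rewrites (b & (b | a)) into b, reaching cost 4 (bound 4)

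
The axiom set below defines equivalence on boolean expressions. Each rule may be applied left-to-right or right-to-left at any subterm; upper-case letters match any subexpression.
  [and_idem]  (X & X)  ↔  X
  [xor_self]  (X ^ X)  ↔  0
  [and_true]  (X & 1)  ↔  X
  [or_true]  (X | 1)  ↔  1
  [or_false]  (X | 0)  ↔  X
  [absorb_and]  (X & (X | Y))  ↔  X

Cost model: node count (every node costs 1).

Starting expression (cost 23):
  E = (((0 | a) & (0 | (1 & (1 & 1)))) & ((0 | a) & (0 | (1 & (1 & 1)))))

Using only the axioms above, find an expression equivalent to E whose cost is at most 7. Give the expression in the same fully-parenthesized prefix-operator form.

((0 | a) & (0 | 1))   [cost 7]

1. [and_idem →] (((0 | a) & (0 | (1 & (1 & 1)))) & ((0 | a) & (0 | (1 & (1 & 1)))))  →  ((0 | a) & (0 | (1 & (1 & 1))))
2. [and_true →] (1 & 1)  →  1;  E = ((0 | a) & (0 | (1 & 1)))
3. [and_true →] (1 & 1)  →  1;  cost 7 ≤ 7, done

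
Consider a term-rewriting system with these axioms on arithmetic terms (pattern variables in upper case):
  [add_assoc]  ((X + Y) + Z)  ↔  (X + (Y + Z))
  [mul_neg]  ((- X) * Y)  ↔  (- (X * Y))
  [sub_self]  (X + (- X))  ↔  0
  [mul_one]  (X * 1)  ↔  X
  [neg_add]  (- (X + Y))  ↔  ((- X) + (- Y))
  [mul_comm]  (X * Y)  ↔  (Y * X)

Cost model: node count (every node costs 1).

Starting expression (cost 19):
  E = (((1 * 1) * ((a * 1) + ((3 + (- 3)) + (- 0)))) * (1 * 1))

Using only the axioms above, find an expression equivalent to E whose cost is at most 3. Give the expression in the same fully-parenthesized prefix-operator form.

(a + 0)   [cost 3]

1. [sub_self →] (3 + (- 3))  →  0;  E = (((1 * 1) * ((a * 1) + (0 + (- 0)))) * (1 * 1))
2. [mul_one →] (1 * 1)  →  1;  E = ((1 * ((a * 1) + (0 + (- 0)))) * (1 * 1))
3. [mul_one →] (a * 1)  →  a;  E = ((1 * (a + (0 + (- 0)))) * (1 * 1))
4. [mul_comm →] (1 * (a + (0 + (- 0))))  →  ((a + (0 + (- 0))) * 1);  E = (((a + (0 + (- 0))) * 1) * (1 * 1))
5. [sub_self →] (0 + (- 0))  →  0;  E = (((a + 0) * 1) * (1 * 1))
6. [mul_one →] ((a + 0) * 1)  →  (a + 0);  E = ((a + 0) * (1 * 1))
7. [mul_one →] (1 * 1)  →  1;  E = ((a + 0) * 1)
8. [mul_one →] ((a + 0) * 1)  →  (a + 0);  cost 3 ≤ 3, done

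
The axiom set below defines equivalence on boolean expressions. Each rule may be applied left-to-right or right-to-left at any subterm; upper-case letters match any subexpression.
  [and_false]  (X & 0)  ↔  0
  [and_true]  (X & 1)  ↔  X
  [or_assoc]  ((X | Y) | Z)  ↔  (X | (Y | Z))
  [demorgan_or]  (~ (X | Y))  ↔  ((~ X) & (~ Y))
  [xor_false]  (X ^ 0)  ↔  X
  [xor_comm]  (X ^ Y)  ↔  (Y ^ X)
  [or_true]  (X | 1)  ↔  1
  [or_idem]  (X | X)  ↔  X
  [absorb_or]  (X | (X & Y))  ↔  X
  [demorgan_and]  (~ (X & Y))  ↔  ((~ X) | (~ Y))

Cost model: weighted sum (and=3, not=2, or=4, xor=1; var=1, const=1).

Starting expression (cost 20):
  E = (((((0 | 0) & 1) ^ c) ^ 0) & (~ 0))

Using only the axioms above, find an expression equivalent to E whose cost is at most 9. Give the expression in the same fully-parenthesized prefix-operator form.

((0 ^ c) & (~ 0))   [cost 9]

1. [or_idem →] (0 | 0)  →  0;  E = ((((0 & 1) ^ c) ^ 0) & (~ 0))
2. [xor_false →] (((0 & 1) ^ c) ^ 0)  →  ((0 & 1) ^ c);  E = (((0 & 1) ^ c) & (~ 0))
3. [and_true →] (0 & 1)  →  0;  cost 9 ≤ 9, done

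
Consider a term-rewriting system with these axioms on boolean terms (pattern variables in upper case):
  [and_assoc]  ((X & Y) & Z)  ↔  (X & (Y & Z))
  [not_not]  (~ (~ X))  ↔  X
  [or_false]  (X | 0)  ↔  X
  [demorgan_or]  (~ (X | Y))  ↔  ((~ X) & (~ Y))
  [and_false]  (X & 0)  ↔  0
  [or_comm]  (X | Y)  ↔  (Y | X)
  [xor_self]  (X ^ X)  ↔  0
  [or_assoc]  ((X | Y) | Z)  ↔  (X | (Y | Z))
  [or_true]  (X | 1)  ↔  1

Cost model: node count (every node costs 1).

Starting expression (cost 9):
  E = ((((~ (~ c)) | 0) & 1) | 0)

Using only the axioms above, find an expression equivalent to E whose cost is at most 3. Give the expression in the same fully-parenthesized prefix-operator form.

(c & 1)   [cost 3]

step 1: or_false (→) rewrites ((((~ (~ c)) | 0) & 1) | 0) into (((~ (~ c)) | 0) & 1)
step 2: or_false (→) rewrites ((~ (~ c)) | 0) into (~ (~ c)), now ((~ (~ c)) & 1)
step 3: not_not (→) rewrites (~ (~ c)) into c, reaching cost 3 (bound 3)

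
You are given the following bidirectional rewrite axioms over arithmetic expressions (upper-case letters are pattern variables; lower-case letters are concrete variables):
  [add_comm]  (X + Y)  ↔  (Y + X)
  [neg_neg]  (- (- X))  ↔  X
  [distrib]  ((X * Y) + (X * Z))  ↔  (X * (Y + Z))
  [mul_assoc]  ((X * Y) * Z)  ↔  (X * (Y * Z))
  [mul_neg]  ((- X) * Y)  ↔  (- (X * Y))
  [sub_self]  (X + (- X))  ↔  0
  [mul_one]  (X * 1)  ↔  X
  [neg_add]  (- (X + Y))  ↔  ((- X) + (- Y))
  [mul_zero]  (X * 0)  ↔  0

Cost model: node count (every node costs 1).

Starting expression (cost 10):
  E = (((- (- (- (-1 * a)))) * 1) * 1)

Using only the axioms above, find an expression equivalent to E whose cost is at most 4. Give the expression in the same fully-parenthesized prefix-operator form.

(1) ((- (- (- (-1 * a)))) * 1)  =[mul_one →]=  (- (- (- (-1 * a))))    ⊢ ((- (- (- (-1 * a)))) * 1)
(2) (- (- (-1 * a)))  =[neg_neg →]=  (-1 * a)    ⊢ ((- (-1 * a)) * 1)
(3) ((- (-1 * a)) * 1)  =[mul_one →]=  (- (-1 * a))    ⊢ cost 4, within 4

(- (-1 * a))   [cost 4]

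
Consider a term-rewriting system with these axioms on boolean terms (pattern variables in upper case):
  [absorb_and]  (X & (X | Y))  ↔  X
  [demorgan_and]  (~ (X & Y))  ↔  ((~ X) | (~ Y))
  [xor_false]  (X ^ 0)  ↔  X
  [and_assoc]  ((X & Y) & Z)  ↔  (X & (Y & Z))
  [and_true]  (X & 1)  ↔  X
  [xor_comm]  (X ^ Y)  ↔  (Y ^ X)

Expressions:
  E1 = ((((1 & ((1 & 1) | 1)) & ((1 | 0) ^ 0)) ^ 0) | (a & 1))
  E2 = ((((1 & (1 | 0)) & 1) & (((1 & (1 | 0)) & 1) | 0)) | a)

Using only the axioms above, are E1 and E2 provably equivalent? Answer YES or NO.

YES

step 1: and_true (→) rewrites (1 & 1) into 1, now ((((1 & (1 | 1)) & ((1 | 0) ^ 0)) ^ 0) | (a & 1))
step 2: xor_false (→) rewrites ((1 | 0) ^ 0) into (1 | 0), now ((((1 & (1 | 1)) & (1 | 0)) ^ 0) | (a & 1))
step 3: xor_false (→) rewrites (((1 & (1 | 1)) & (1 | 0)) ^ 0) into ((1 & (1 | 1)) & (1 | 0)), now (((1 & (1 | 1)) & (1 | 0)) | (a & 1))
step 4: absorb_and (→) rewrites (1 & (1 | 1)) into 1, now ((1 & (1 | 0)) | (a & 1))
step 5: absorb_and (→) rewrites (1 & (1 | 0)) into 1, now (1 | (a & 1))
step 6: and_true (→) rewrites (a & 1) into a, now (1 | a)
step 7: and_true (←) rewrites 1 into (1 & 1), now ((1 & 1) | a)
step 8: absorb_and (←) rewrites 1 into (1 & (1 | 0)), now (((1 & (1 | 0)) & 1) | a)
step 9: absorb_and (←) rewrites ((1 & (1 | 0)) & 1) into (((1 & (1 | 0)) & 1) & (((1 & (1 | 0)) & 1) | 0)), which is E2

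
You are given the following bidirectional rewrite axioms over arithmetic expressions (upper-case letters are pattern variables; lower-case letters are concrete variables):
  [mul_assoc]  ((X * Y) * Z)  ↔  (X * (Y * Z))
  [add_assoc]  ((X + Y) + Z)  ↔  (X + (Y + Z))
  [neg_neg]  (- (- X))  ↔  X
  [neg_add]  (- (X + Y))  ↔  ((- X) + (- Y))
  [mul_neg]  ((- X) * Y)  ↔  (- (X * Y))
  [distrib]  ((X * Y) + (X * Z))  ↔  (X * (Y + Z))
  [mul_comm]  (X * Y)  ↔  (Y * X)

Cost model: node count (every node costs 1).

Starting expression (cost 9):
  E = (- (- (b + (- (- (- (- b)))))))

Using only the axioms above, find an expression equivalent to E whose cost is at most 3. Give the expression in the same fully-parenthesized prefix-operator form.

(b + b)   [cost 3]

1. [neg_neg →] (- (- b))  →  b;  E = (- (- (b + (- (- b)))))
2. [neg_neg →] (- (- b))  →  b;  E = (- (- (b + b)))
3. [neg_neg →] (- (- (b + b)))  →  (b + b);  cost 3 ≤ 3, done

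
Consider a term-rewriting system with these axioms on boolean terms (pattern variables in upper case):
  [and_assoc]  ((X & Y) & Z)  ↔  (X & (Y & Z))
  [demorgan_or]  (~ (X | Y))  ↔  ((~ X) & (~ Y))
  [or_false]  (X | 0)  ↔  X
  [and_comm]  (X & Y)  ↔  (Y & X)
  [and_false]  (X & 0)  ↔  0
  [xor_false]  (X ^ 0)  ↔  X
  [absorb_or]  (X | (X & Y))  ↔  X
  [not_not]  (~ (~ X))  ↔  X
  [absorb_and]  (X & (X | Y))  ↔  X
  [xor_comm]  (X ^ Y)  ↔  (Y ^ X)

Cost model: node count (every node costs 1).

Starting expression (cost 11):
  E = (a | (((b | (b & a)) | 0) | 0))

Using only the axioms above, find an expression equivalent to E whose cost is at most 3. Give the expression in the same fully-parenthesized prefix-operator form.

(a | b)   [cost 3]

(1) ((b | (b & a)) | 0)  =[or_false →]=  (b | (b & a))    ⊢ (a | ((b | (b & a)) | 0))
(2) (b | (b & a))  =[absorb_or →]=  b    ⊢ (a | (b | 0))
(3) (b | 0)  =[or_false →]=  b    ⊢ cost 3, within 3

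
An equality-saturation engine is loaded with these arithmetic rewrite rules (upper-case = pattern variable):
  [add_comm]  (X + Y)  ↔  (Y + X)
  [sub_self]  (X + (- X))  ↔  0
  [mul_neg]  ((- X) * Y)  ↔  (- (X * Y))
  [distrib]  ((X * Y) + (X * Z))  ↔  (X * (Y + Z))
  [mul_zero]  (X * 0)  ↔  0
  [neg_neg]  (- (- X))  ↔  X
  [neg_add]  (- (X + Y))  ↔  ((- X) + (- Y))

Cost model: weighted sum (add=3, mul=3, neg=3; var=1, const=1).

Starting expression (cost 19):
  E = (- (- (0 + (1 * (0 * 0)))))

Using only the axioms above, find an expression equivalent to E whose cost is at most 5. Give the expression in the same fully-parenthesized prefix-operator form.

(0 + 0)   [cost 5]

1. [mul_zero →] (0 * 0)  →  0;  E = (- (- (0 + (1 * 0))))
2. [mul_zero →] (1 * 0)  →  0;  E = (- (- (0 + 0)))
3. [neg_neg →] (- (- (0 + 0)))  →  (0 + 0);  cost 5 ≤ 5, done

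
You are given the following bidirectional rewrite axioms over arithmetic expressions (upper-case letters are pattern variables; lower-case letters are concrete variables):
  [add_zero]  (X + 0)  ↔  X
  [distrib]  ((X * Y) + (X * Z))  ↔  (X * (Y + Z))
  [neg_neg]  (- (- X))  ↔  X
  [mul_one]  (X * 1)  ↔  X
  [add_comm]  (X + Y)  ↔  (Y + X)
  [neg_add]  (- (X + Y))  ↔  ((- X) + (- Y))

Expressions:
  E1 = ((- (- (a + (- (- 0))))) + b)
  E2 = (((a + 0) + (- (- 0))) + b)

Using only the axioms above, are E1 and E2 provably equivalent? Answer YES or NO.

YES

(1) (- (- 0))  =[neg_neg →]=  0    ⊢ ((- (- (a + 0))) + b)
(2) (a + 0)  =[add_zero →]=  a    ⊢ ((- (- a)) + b)
(3) (- (- a))  =[neg_neg →]=  a    ⊢ (a + b)
(4) a  =[add_zero ←]=  (a + 0)    ⊢ ((a + 0) + b)
(5) 0  =[neg_neg ←]=  (- (- 0))    ⊢ ((a + (- (- 0))) + b)
(6) a  =[add_zero ←]=  (a + 0)    ⊢ E2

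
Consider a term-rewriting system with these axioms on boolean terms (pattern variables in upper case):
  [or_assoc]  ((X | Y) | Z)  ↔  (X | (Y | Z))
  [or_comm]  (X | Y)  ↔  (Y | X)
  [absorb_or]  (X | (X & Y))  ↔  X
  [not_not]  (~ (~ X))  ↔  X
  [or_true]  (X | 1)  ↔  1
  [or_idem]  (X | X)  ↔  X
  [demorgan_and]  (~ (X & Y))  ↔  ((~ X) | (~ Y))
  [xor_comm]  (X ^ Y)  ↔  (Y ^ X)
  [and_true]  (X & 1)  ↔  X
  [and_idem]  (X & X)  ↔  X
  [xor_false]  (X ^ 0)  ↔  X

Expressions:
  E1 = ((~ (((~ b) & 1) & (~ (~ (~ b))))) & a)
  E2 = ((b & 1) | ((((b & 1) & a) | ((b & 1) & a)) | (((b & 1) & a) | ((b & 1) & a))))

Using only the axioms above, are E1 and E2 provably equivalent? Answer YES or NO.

NO

The axioms are sound identities: if E1 ↔* E2 then E1 and E2 evaluate identically under any assignment.
Under a=0, b=1: E1 evaluates to 0, E2 to 1. Distinct ⇒ no rewrite sequence connects them.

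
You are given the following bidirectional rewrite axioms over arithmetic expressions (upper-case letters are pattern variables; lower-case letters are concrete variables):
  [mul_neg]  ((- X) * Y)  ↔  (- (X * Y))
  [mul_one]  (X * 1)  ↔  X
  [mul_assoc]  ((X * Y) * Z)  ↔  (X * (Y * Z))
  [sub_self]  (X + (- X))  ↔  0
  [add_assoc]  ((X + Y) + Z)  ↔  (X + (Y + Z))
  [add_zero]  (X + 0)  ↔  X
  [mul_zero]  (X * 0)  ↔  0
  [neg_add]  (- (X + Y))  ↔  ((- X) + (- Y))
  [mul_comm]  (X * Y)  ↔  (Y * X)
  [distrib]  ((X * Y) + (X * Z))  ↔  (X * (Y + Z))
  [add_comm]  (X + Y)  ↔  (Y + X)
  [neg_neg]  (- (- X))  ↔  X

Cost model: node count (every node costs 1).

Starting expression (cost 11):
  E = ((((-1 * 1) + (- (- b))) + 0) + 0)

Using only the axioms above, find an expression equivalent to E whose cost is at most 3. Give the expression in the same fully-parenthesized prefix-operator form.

(-1 + b)   [cost 3]

step 1: neg_neg (→) rewrites (- (- b)) into b, now ((((-1 * 1) + b) + 0) + 0)
step 2: add_zero (→) rewrites (((-1 * 1) + b) + 0) into ((-1 * 1) + b), now (((-1 * 1) + b) + 0)
step 3: add_zero (→) rewrites (((-1 * 1) + b) + 0) into ((-1 * 1) + b)
step 4: mul_one (→) rewrites (-1 * 1) into -1, reaching cost 3 (bound 3)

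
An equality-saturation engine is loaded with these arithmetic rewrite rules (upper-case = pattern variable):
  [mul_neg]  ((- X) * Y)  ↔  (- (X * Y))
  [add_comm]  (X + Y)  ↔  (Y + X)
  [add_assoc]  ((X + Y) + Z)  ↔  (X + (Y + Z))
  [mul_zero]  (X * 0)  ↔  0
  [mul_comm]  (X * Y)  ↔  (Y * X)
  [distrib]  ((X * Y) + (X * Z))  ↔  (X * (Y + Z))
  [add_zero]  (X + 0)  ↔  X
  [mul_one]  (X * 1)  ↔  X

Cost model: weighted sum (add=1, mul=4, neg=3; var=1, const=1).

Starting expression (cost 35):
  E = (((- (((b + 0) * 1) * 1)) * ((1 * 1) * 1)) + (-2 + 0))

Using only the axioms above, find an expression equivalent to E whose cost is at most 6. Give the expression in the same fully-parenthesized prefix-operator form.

(-2 + (- b))   [cost 6]

1. [mul_one →] ((b + 0) * 1)  →  (b + 0);  E = (((- ((b + 0) * 1)) * ((1 * 1) * 1)) + (-2 + 0))
2. [mul_one →] ((b + 0) * 1)  →  (b + 0);  E = (((- (b + 0)) * ((1 * 1) * 1)) + (-2 + 0))
3. [add_zero →] (-2 + 0)  →  -2;  E = (((- (b + 0)) * ((1 * 1) * 1)) + -2)
4. [add_comm →] (((- (b + 0)) * ((1 * 1) * 1)) + -2)  →  (-2 + ((- (b + 0)) * ((1 * 1) * 1)))
5. [add_zero →] (b + 0)  →  b;  E = (-2 + ((- b) * ((1 * 1) * 1)))
6. [mul_one →] ((1 * 1) * 1)  →  (1 * 1);  E = (-2 + ((- b) * (1 * 1)))
7. [mul_one →] (1 * 1)  →  1;  E = (-2 + ((- b) * 1))
8. [mul_one →] ((- b) * 1)  →  (- b);  cost 6 ≤ 6, done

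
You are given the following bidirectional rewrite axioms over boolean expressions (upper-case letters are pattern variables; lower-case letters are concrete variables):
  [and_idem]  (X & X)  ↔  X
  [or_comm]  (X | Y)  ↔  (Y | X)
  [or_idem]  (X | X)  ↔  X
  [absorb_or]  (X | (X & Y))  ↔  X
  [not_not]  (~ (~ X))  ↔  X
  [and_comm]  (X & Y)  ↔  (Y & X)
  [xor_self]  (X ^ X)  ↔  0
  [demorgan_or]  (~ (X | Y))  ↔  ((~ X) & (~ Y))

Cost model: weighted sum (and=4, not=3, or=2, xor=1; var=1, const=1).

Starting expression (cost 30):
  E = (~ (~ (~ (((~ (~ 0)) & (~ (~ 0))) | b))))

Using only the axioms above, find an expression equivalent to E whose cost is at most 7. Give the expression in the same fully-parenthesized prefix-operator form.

step 1: and_idem (→) rewrites ((~ (~ 0)) & (~ (~ 0))) into (~ (~ 0)), now (~ (~ (~ ((~ (~ 0)) | b))))
step 2: not_not (→) rewrites (~ (~ (~ ((~ (~ 0)) | b)))) into (~ ((~ (~ 0)) | b))
step 3: not_not (→) rewrites (~ (~ 0)) into 0, reaching cost 7 (bound 7)

(~ (0 | b))   [cost 7]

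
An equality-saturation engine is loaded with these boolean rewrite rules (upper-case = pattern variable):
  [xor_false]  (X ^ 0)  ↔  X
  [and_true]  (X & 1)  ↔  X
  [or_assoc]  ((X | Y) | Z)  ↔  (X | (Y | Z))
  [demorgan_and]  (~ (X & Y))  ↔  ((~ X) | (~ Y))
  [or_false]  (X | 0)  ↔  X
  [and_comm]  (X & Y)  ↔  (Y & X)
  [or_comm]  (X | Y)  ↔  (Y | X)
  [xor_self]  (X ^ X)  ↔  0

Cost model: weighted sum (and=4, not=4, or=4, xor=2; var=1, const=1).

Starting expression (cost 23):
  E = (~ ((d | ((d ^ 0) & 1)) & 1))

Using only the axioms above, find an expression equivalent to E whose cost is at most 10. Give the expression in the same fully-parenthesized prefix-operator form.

(~ (d | d))   [cost 10]

1. [xor_false →] (d ^ 0)  →  d;  E = (~ ((d | (d & 1)) & 1))
2. [and_true →] (d & 1)  →  d;  E = (~ ((d | d) & 1))
3. [and_true →] ((d | d) & 1)  →  (d | d);  cost 10 ≤ 10, done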